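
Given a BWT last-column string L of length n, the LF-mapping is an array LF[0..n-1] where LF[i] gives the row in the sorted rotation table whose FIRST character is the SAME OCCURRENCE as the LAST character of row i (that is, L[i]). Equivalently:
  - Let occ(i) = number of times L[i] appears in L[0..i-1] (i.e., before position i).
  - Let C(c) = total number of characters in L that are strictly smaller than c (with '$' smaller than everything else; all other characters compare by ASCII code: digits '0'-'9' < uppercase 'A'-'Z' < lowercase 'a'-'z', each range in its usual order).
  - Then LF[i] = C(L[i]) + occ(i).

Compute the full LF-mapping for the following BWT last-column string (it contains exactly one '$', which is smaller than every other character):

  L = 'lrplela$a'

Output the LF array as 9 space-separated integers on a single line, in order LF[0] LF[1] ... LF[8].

Char counts: '$':1, 'a':2, 'e':1, 'l':3, 'p':1, 'r':1
C (first-col start): C('$')=0, C('a')=1, C('e')=3, C('l')=4, C('p')=7, C('r')=8
L[0]='l': occ=0, LF[0]=C('l')+0=4+0=4
L[1]='r': occ=0, LF[1]=C('r')+0=8+0=8
L[2]='p': occ=0, LF[2]=C('p')+0=7+0=7
L[3]='l': occ=1, LF[3]=C('l')+1=4+1=5
L[4]='e': occ=0, LF[4]=C('e')+0=3+0=3
L[5]='l': occ=2, LF[5]=C('l')+2=4+2=6
L[6]='a': occ=0, LF[6]=C('a')+0=1+0=1
L[7]='$': occ=0, LF[7]=C('$')+0=0+0=0
L[8]='a': occ=1, LF[8]=C('a')+1=1+1=2

Answer: 4 8 7 5 3 6 1 0 2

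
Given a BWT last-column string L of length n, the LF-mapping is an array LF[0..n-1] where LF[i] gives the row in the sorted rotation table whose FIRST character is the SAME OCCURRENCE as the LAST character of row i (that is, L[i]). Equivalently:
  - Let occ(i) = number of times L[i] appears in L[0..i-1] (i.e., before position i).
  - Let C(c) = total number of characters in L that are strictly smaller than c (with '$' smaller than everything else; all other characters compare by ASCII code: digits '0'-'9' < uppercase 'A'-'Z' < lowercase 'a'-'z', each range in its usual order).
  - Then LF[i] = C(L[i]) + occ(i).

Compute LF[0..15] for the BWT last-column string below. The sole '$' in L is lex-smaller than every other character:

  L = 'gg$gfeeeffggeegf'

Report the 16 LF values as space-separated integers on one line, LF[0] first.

Char counts: '$':1, 'e':5, 'f':4, 'g':6
C (first-col start): C('$')=0, C('e')=1, C('f')=6, C('g')=10
L[0]='g': occ=0, LF[0]=C('g')+0=10+0=10
L[1]='g': occ=1, LF[1]=C('g')+1=10+1=11
L[2]='$': occ=0, LF[2]=C('$')+0=0+0=0
L[3]='g': occ=2, LF[3]=C('g')+2=10+2=12
L[4]='f': occ=0, LF[4]=C('f')+0=6+0=6
L[5]='e': occ=0, LF[5]=C('e')+0=1+0=1
L[6]='e': occ=1, LF[6]=C('e')+1=1+1=2
L[7]='e': occ=2, LF[7]=C('e')+2=1+2=3
L[8]='f': occ=1, LF[8]=C('f')+1=6+1=7
L[9]='f': occ=2, LF[9]=C('f')+2=6+2=8
L[10]='g': occ=3, LF[10]=C('g')+3=10+3=13
L[11]='g': occ=4, LF[11]=C('g')+4=10+4=14
L[12]='e': occ=3, LF[12]=C('e')+3=1+3=4
L[13]='e': occ=4, LF[13]=C('e')+4=1+4=5
L[14]='g': occ=5, LF[14]=C('g')+5=10+5=15
L[15]='f': occ=3, LF[15]=C('f')+3=6+3=9

Answer: 10 11 0 12 6 1 2 3 7 8 13 14 4 5 15 9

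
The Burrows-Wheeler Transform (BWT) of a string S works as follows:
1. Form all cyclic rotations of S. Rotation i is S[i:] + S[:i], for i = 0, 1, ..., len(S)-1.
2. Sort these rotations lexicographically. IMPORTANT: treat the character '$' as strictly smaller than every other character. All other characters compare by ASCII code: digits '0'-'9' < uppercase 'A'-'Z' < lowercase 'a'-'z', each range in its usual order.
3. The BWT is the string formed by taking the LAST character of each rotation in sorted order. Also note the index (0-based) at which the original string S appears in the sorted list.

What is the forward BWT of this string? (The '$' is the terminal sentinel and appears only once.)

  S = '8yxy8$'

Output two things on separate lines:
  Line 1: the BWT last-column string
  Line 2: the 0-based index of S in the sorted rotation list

All 6 rotations (rotation i = S[i:]+S[:i]):
  rot[0] = 8yxy8$
  rot[1] = yxy8$8
  rot[2] = xy8$8y
  rot[3] = y8$8yx
  rot[4] = 8$8yxy
  rot[5] = $8yxy8
Sorted (with $ < everything):
  sorted[0] = $8yxy8  (last char: '8')
  sorted[1] = 8$8yxy  (last char: 'y')
  sorted[2] = 8yxy8$  (last char: '$')
  sorted[3] = xy8$8y  (last char: 'y')
  sorted[4] = y8$8yx  (last char: 'x')
  sorted[5] = yxy8$8  (last char: '8')
Last column: 8y$yx8
Original string S is at sorted index 2

Answer: 8y$yx8
2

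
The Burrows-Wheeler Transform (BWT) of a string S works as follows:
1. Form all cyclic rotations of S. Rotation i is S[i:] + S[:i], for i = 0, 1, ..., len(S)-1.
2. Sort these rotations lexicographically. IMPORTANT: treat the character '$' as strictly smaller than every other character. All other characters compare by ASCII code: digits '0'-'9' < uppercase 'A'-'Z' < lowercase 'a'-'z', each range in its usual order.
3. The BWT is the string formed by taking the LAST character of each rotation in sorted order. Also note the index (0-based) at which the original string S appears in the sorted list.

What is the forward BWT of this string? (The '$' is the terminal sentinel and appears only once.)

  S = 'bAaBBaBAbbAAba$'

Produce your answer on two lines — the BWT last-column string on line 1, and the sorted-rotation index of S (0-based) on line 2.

Answer: abbABaaBbBAb$AA
12

Derivation:
All 15 rotations (rotation i = S[i:]+S[:i]):
  rot[0] = bAaBBaBAbbAAba$
  rot[1] = AaBBaBAbbAAba$b
  rot[2] = aBBaBAbbAAba$bA
  rot[3] = BBaBAbbAAba$bAa
  rot[4] = BaBAbbAAba$bAaB
  rot[5] = aBAbbAAba$bAaBB
  rot[6] = BAbbAAba$bAaBBa
  rot[7] = AbbAAba$bAaBBaB
  rot[8] = bbAAba$bAaBBaBA
  rot[9] = bAAba$bAaBBaBAb
  rot[10] = AAba$bAaBBaBAbb
  rot[11] = Aba$bAaBBaBAbbA
  rot[12] = ba$bAaBBaBAbbAA
  rot[13] = a$bAaBBaBAbbAAb
  rot[14] = $bAaBBaBAbbAAba
Sorted (with $ < everything):
  sorted[0] = $bAaBBaBAbbAAba  (last char: 'a')
  sorted[1] = AAba$bAaBBaBAbb  (last char: 'b')
  sorted[2] = AaBBaBAbbAAba$b  (last char: 'b')
  sorted[3] = Aba$bAaBBaBAbbA  (last char: 'A')
  sorted[4] = AbbAAba$bAaBBaB  (last char: 'B')
  sorted[5] = BAbbAAba$bAaBBa  (last char: 'a')
  sorted[6] = BBaBAbbAAba$bAa  (last char: 'a')
  sorted[7] = BaBAbbAAba$bAaB  (last char: 'B')
  sorted[8] = a$bAaBBaBAbbAAb  (last char: 'b')
  sorted[9] = aBAbbAAba$bAaBB  (last char: 'B')
  sorted[10] = aBBaBAbbAAba$bA  (last char: 'A')
  sorted[11] = bAAba$bAaBBaBAb  (last char: 'b')
  sorted[12] = bAaBBaBAbbAAba$  (last char: '$')
  sorted[13] = ba$bAaBBaBAbbAA  (last char: 'A')
  sorted[14] = bbAAba$bAaBBaBA  (last char: 'A')
Last column: abbABaaBbBAb$AA
Original string S is at sorted index 12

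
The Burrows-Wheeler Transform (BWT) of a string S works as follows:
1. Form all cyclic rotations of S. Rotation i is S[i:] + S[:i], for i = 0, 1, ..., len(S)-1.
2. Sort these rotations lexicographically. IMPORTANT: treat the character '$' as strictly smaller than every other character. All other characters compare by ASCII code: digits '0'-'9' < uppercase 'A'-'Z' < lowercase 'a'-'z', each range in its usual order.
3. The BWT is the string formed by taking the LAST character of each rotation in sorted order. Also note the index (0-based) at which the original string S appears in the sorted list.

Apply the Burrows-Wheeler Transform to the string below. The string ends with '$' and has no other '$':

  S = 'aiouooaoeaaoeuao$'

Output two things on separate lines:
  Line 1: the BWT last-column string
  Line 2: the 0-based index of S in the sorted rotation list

All 17 rotations (rotation i = S[i:]+S[:i]):
  rot[0] = aiouooaoeaaoeuao$
  rot[1] = iouooaoeaaoeuao$a
  rot[2] = ouooaoeaaoeuao$ai
  rot[3] = uooaoeaaoeuao$aio
  rot[4] = ooaoeaaoeuao$aiou
  rot[5] = oaoeaaoeuao$aiouo
  rot[6] = aoeaaoeuao$aiouoo
  rot[7] = oeaaoeuao$aiouooa
  rot[8] = eaaoeuao$aiouooao
  rot[9] = aaoeuao$aiouooaoe
  rot[10] = aoeuao$aiouooaoea
  rot[11] = oeuao$aiouooaoeaa
  rot[12] = euao$aiouooaoeaao
  rot[13] = uao$aiouooaoeaaoe
  rot[14] = ao$aiouooaoeaaoeu
  rot[15] = o$aiouooaoeaaoeua
  rot[16] = $aiouooaoeaaoeuao
Sorted (with $ < everything):
  sorted[0] = $aiouooaoeaaoeuao  (last char: 'o')
  sorted[1] = aaoeuao$aiouooaoe  (last char: 'e')
  sorted[2] = aiouooaoeaaoeuao$  (last char: '$')
  sorted[3] = ao$aiouooaoeaaoeu  (last char: 'u')
  sorted[4] = aoeaaoeuao$aiouoo  (last char: 'o')
  sorted[5] = aoeuao$aiouooaoea  (last char: 'a')
  sorted[6] = eaaoeuao$aiouooao  (last char: 'o')
  sorted[7] = euao$aiouooaoeaao  (last char: 'o')
  sorted[8] = iouooaoeaaoeuao$a  (last char: 'a')
  sorted[9] = o$aiouooaoeaaoeua  (last char: 'a')
  sorted[10] = oaoeaaoeuao$aiouo  (last char: 'o')
  sorted[11] = oeaaoeuao$aiouooa  (last char: 'a')
  sorted[12] = oeuao$aiouooaoeaa  (last char: 'a')
  sorted[13] = ooaoeaaoeuao$aiou  (last char: 'u')
  sorted[14] = ouooaoeaaoeuao$ai  (last char: 'i')
  sorted[15] = uao$aiouooaoeaaoe  (last char: 'e')
  sorted[16] = uooaoeaaoeuao$aio  (last char: 'o')
Last column: oe$uoaooaaoaauieo
Original string S is at sorted index 2

Answer: oe$uoaooaaoaauieo
2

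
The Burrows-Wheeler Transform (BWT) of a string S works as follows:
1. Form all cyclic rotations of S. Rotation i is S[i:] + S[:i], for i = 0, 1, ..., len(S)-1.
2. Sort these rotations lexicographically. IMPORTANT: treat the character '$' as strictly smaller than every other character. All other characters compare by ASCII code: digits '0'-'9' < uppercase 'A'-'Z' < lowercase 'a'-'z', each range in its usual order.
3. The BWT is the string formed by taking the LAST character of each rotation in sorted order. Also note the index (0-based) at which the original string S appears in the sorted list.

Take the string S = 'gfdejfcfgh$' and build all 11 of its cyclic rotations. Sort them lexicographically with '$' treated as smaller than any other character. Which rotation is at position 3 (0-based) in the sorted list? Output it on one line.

All 11 rotations (rotation i = S[i:]+S[:i]):
  rot[0] = gfdejfcfgh$
  rot[1] = fdejfcfgh$g
  rot[2] = dejfcfgh$gf
  rot[3] = ejfcfgh$gfd
  rot[4] = jfcfgh$gfde
  rot[5] = fcfgh$gfdej
  rot[6] = cfgh$gfdejf
  rot[7] = fgh$gfdejfc
  rot[8] = gh$gfdejfcf
  rot[9] = h$gfdejfcfg
  rot[10] = $gfdejfcfgh
Sorted (with $ < everything):
  sorted[0] = $gfdejfcfgh
  sorted[1] = cfgh$gfdejf
  sorted[2] = dejfcfgh$gf
  sorted[3] = ejfcfgh$gfd
  sorted[4] = fcfgh$gfdej
  sorted[5] = fdejfcfgh$g
  sorted[6] = fgh$gfdejfc
  sorted[7] = gfdejfcfgh$
  sorted[8] = gh$gfdejfcf
  sorted[9] = h$gfdejfcfg
  sorted[10] = jfcfgh$gfde
sorted[3] = ejfcfgh$gfd

Answer: ejfcfgh$gfd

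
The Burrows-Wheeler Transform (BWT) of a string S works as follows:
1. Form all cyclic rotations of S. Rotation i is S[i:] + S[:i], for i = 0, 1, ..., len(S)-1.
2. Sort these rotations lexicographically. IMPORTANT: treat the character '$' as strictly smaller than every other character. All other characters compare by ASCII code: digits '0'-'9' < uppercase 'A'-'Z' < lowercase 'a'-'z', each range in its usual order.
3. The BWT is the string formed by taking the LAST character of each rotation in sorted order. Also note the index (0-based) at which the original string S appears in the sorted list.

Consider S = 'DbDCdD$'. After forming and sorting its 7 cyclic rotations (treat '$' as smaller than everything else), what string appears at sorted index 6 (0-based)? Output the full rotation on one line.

All 7 rotations (rotation i = S[i:]+S[:i]):
  rot[0] = DbDCdD$
  rot[1] = bDCdD$D
  rot[2] = DCdD$Db
  rot[3] = CdD$DbD
  rot[4] = dD$DbDC
  rot[5] = D$DbDCd
  rot[6] = $DbDCdD
Sorted (with $ < everything):
  sorted[0] = $DbDCdD
  sorted[1] = CdD$DbD
  sorted[2] = D$DbDCd
  sorted[3] = DCdD$Db
  sorted[4] = DbDCdD$
  sorted[5] = bDCdD$D
  sorted[6] = dD$DbDC
sorted[6] = dD$DbDC

Answer: dD$DbDC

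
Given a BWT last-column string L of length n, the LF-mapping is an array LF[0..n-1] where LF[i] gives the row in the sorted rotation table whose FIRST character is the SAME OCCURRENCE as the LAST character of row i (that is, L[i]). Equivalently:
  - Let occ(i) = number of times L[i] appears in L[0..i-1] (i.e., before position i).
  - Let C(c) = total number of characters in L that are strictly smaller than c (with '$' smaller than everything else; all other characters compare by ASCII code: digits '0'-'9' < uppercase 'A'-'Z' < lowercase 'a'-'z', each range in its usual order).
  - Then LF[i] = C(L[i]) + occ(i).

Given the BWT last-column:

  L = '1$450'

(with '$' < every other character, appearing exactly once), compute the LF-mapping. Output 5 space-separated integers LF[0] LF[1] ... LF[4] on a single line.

Char counts: '$':1, '0':1, '1':1, '4':1, '5':1
C (first-col start): C('$')=0, C('0')=1, C('1')=2, C('4')=3, C('5')=4
L[0]='1': occ=0, LF[0]=C('1')+0=2+0=2
L[1]='$': occ=0, LF[1]=C('$')+0=0+0=0
L[2]='4': occ=0, LF[2]=C('4')+0=3+0=3
L[3]='5': occ=0, LF[3]=C('5')+0=4+0=4
L[4]='0': occ=0, LF[4]=C('0')+0=1+0=1

Answer: 2 0 3 4 1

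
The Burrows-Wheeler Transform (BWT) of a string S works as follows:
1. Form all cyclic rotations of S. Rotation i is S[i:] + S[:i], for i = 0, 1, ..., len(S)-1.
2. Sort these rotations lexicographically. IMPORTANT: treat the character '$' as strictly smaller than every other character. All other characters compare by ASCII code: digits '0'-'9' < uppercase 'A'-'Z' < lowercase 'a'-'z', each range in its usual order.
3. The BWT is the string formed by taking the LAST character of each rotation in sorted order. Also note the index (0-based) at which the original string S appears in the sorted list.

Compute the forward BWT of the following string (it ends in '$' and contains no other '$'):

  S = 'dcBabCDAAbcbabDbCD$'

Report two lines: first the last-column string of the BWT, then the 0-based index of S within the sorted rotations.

All 19 rotations (rotation i = S[i:]+S[:i]):
  rot[0] = dcBabCDAAbcbabDbCD$
  rot[1] = cBabCDAAbcbabDbCD$d
  rot[2] = BabCDAAbcbabDbCD$dc
  rot[3] = abCDAAbcbabDbCD$dcB
  rot[4] = bCDAAbcbabDbCD$dcBa
  rot[5] = CDAAbcbabDbCD$dcBab
  rot[6] = DAAbcbabDbCD$dcBabC
  rot[7] = AAbcbabDbCD$dcBabCD
  rot[8] = AbcbabDbCD$dcBabCDA
  rot[9] = bcbabDbCD$dcBabCDAA
  rot[10] = cbabDbCD$dcBabCDAAb
  rot[11] = babDbCD$dcBabCDAAbc
  rot[12] = abDbCD$dcBabCDAAbcb
  rot[13] = bDbCD$dcBabCDAAbcba
  rot[14] = DbCD$dcBabCDAAbcbab
  rot[15] = bCD$dcBabCDAAbcbabD
  rot[16] = CD$dcBabCDAAbcbabDb
  rot[17] = D$dcBabCDAAbcbabDbC
  rot[18] = $dcBabCDAAbcbabDbCD
Sorted (with $ < everything):
  sorted[0] = $dcBabCDAAbcbabDbCD  (last char: 'D')
  sorted[1] = AAbcbabDbCD$dcBabCD  (last char: 'D')
  sorted[2] = AbcbabDbCD$dcBabCDA  (last char: 'A')
  sorted[3] = BabCDAAbcbabDbCD$dc  (last char: 'c')
  sorted[4] = CD$dcBabCDAAbcbabDb  (last char: 'b')
  sorted[5] = CDAAbcbabDbCD$dcBab  (last char: 'b')
  sorted[6] = D$dcBabCDAAbcbabDbC  (last char: 'C')
  sorted[7] = DAAbcbabDbCD$dcBabC  (last char: 'C')
  sorted[8] = DbCD$dcBabCDAAbcbab  (last char: 'b')
  sorted[9] = abCDAAbcbabDbCD$dcB  (last char: 'B')
  sorted[10] = abDbCD$dcBabCDAAbcb  (last char: 'b')
  sorted[11] = bCD$dcBabCDAAbcbabD  (last char: 'D')
  sorted[12] = bCDAAbcbabDbCD$dcBa  (last char: 'a')
  sorted[13] = bDbCD$dcBabCDAAbcba  (last char: 'a')
  sorted[14] = babDbCD$dcBabCDAAbc  (last char: 'c')
  sorted[15] = bcbabDbCD$dcBabCDAA  (last char: 'A')
  sorted[16] = cBabCDAAbcbabDbCD$d  (last char: 'd')
  sorted[17] = cbabDbCD$dcBabCDAAb  (last char: 'b')
  sorted[18] = dcBabCDAAbcbabDbCD$  (last char: '$')
Last column: DDAcbbCCbBbDaacAdb$
Original string S is at sorted index 18

Answer: DDAcbbCCbBbDaacAdb$
18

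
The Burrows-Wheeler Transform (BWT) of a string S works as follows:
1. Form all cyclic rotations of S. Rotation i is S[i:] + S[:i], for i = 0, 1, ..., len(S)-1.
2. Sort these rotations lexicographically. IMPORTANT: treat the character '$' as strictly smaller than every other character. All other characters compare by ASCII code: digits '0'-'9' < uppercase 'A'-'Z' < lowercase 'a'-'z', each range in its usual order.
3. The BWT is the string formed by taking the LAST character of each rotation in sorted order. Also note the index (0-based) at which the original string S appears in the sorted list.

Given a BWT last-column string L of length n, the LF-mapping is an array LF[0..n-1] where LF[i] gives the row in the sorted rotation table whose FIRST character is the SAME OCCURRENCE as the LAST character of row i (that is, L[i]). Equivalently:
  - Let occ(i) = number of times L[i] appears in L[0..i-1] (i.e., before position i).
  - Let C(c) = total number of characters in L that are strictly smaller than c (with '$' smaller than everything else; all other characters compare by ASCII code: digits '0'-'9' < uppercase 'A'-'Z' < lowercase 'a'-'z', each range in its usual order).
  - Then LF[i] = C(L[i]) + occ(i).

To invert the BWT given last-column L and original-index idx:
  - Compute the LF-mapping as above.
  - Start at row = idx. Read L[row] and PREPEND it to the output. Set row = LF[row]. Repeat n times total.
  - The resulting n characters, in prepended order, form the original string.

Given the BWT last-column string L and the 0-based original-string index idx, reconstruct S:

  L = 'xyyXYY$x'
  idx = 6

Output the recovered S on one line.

LF mapping: 4 6 7 1 2 3 0 5
Walk LF starting at row 6, prepending L[row]:
  step 1: row=6, L[6]='$', prepend. Next row=LF[6]=0
  step 2: row=0, L[0]='x', prepend. Next row=LF[0]=4
  step 3: row=4, L[4]='Y', prepend. Next row=LF[4]=2
  step 4: row=2, L[2]='y', prepend. Next row=LF[2]=7
  step 5: row=7, L[7]='x', prepend. Next row=LF[7]=5
  step 6: row=5, L[5]='Y', prepend. Next row=LF[5]=3
  step 7: row=3, L[3]='X', prepend. Next row=LF[3]=1
  step 8: row=1, L[1]='y', prepend. Next row=LF[1]=6
Reversed output: yXYxyYx$

Answer: yXYxyYx$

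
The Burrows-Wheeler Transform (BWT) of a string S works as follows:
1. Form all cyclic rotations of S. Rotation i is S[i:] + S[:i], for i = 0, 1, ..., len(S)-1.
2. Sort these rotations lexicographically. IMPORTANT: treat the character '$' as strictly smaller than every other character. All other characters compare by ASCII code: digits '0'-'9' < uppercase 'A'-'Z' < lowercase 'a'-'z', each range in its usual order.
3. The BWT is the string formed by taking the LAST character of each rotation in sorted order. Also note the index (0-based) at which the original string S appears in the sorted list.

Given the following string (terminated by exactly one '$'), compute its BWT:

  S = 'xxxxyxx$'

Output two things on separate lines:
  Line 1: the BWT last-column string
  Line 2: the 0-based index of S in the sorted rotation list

All 8 rotations (rotation i = S[i:]+S[:i]):
  rot[0] = xxxxyxx$
  rot[1] = xxxyxx$x
  rot[2] = xxyxx$xx
  rot[3] = xyxx$xxx
  rot[4] = yxx$xxxx
  rot[5] = xx$xxxxy
  rot[6] = x$xxxxyx
  rot[7] = $xxxxyxx
Sorted (with $ < everything):
  sorted[0] = $xxxxyxx  (last char: 'x')
  sorted[1] = x$xxxxyx  (last char: 'x')
  sorted[2] = xx$xxxxy  (last char: 'y')
  sorted[3] = xxxxyxx$  (last char: '$')
  sorted[4] = xxxyxx$x  (last char: 'x')
  sorted[5] = xxyxx$xx  (last char: 'x')
  sorted[6] = xyxx$xxx  (last char: 'x')
  sorted[7] = yxx$xxxx  (last char: 'x')
Last column: xxy$xxxx
Original string S is at sorted index 3

Answer: xxy$xxxx
3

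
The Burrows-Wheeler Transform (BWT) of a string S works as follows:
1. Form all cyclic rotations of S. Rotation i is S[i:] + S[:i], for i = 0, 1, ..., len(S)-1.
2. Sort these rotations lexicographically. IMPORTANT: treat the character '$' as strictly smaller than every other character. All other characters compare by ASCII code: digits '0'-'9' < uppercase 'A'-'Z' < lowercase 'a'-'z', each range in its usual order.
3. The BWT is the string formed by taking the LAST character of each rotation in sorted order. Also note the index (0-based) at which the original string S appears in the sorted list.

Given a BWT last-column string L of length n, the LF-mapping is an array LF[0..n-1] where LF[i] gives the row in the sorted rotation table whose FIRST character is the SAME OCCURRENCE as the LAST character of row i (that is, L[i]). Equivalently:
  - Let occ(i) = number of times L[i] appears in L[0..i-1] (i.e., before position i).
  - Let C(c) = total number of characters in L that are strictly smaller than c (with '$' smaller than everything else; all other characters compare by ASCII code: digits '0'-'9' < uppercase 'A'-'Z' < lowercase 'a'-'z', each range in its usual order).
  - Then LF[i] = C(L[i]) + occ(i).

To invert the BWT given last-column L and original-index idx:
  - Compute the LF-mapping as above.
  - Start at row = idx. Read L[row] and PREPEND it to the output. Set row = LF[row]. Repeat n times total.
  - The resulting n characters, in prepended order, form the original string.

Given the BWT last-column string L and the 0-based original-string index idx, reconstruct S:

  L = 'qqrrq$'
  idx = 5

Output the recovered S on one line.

LF mapping: 1 2 4 5 3 0
Walk LF starting at row 5, prepending L[row]:
  step 1: row=5, L[5]='$', prepend. Next row=LF[5]=0
  step 2: row=0, L[0]='q', prepend. Next row=LF[0]=1
  step 3: row=1, L[1]='q', prepend. Next row=LF[1]=2
  step 4: row=2, L[2]='r', prepend. Next row=LF[2]=4
  step 5: row=4, L[4]='q', prepend. Next row=LF[4]=3
  step 6: row=3, L[3]='r', prepend. Next row=LF[3]=5
Reversed output: rqrqq$

Answer: rqrqq$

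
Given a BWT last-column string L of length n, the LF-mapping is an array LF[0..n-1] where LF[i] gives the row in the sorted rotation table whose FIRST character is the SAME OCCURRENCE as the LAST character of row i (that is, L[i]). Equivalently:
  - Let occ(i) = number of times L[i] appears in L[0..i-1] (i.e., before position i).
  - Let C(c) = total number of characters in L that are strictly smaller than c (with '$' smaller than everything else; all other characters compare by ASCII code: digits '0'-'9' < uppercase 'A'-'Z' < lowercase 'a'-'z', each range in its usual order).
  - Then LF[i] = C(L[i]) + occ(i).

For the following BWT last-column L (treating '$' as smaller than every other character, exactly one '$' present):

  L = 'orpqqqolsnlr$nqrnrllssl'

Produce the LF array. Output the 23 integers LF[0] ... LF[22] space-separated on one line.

Answer: 9 16 11 12 13 14 10 1 20 6 2 17 0 7 15 18 8 19 3 4 21 22 5

Derivation:
Char counts: '$':1, 'l':5, 'n':3, 'o':2, 'p':1, 'q':4, 'r':4, 's':3
C (first-col start): C('$')=0, C('l')=1, C('n')=6, C('o')=9, C('p')=11, C('q')=12, C('r')=16, C('s')=20
L[0]='o': occ=0, LF[0]=C('o')+0=9+0=9
L[1]='r': occ=0, LF[1]=C('r')+0=16+0=16
L[2]='p': occ=0, LF[2]=C('p')+0=11+0=11
L[3]='q': occ=0, LF[3]=C('q')+0=12+0=12
L[4]='q': occ=1, LF[4]=C('q')+1=12+1=13
L[5]='q': occ=2, LF[5]=C('q')+2=12+2=14
L[6]='o': occ=1, LF[6]=C('o')+1=9+1=10
L[7]='l': occ=0, LF[7]=C('l')+0=1+0=1
L[8]='s': occ=0, LF[8]=C('s')+0=20+0=20
L[9]='n': occ=0, LF[9]=C('n')+0=6+0=6
L[10]='l': occ=1, LF[10]=C('l')+1=1+1=2
L[11]='r': occ=1, LF[11]=C('r')+1=16+1=17
L[12]='$': occ=0, LF[12]=C('$')+0=0+0=0
L[13]='n': occ=1, LF[13]=C('n')+1=6+1=7
L[14]='q': occ=3, LF[14]=C('q')+3=12+3=15
L[15]='r': occ=2, LF[15]=C('r')+2=16+2=18
L[16]='n': occ=2, LF[16]=C('n')+2=6+2=8
L[17]='r': occ=3, LF[17]=C('r')+3=16+3=19
L[18]='l': occ=2, LF[18]=C('l')+2=1+2=3
L[19]='l': occ=3, LF[19]=C('l')+3=1+3=4
L[20]='s': occ=1, LF[20]=C('s')+1=20+1=21
L[21]='s': occ=2, LF[21]=C('s')+2=20+2=22
L[22]='l': occ=4, LF[22]=C('l')+4=1+4=5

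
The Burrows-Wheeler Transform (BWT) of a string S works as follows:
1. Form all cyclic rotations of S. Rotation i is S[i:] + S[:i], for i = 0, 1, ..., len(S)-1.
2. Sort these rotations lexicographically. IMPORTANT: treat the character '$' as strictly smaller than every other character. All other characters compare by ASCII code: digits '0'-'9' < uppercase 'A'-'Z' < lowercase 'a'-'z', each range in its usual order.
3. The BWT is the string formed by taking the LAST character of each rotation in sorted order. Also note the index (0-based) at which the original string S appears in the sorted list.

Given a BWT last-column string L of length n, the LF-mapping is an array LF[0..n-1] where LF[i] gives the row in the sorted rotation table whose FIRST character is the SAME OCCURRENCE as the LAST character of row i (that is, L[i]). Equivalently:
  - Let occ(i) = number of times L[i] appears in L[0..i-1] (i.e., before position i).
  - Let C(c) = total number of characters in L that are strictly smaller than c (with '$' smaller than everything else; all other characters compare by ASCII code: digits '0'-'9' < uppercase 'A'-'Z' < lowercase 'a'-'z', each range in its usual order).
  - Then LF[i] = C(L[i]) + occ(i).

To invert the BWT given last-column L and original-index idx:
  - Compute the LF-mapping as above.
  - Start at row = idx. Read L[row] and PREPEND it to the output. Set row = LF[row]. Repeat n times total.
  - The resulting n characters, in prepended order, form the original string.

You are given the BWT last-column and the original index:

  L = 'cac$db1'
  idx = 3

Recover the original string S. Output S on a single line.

LF mapping: 4 2 5 0 6 3 1
Walk LF starting at row 3, prepending L[row]:
  step 1: row=3, L[3]='$', prepend. Next row=LF[3]=0
  step 2: row=0, L[0]='c', prepend. Next row=LF[0]=4
  step 3: row=4, L[4]='d', prepend. Next row=LF[4]=6
  step 4: row=6, L[6]='1', prepend. Next row=LF[6]=1
  step 5: row=1, L[1]='a', prepend. Next row=LF[1]=2
  step 6: row=2, L[2]='c', prepend. Next row=LF[2]=5
  step 7: row=5, L[5]='b', prepend. Next row=LF[5]=3
Reversed output: bca1dc$

Answer: bca1dc$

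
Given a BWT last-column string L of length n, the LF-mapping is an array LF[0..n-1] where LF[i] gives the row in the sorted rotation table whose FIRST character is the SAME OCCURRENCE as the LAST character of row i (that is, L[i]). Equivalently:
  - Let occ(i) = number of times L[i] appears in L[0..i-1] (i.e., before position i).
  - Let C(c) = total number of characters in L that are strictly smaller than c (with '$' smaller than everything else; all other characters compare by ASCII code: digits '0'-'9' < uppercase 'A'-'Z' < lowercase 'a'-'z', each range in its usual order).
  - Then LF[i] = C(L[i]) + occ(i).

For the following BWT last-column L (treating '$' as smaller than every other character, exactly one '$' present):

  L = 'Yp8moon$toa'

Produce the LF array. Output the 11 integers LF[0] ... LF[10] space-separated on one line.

Answer: 2 9 1 4 6 7 5 0 10 8 3

Derivation:
Char counts: '$':1, '8':1, 'Y':1, 'a':1, 'm':1, 'n':1, 'o':3, 'p':1, 't':1
C (first-col start): C('$')=0, C('8')=1, C('Y')=2, C('a')=3, C('m')=4, C('n')=5, C('o')=6, C('p')=9, C('t')=10
L[0]='Y': occ=0, LF[0]=C('Y')+0=2+0=2
L[1]='p': occ=0, LF[1]=C('p')+0=9+0=9
L[2]='8': occ=0, LF[2]=C('8')+0=1+0=1
L[3]='m': occ=0, LF[3]=C('m')+0=4+0=4
L[4]='o': occ=0, LF[4]=C('o')+0=6+0=6
L[5]='o': occ=1, LF[5]=C('o')+1=6+1=7
L[6]='n': occ=0, LF[6]=C('n')+0=5+0=5
L[7]='$': occ=0, LF[7]=C('$')+0=0+0=0
L[8]='t': occ=0, LF[8]=C('t')+0=10+0=10
L[9]='o': occ=2, LF[9]=C('o')+2=6+2=8
L[10]='a': occ=0, LF[10]=C('a')+0=3+0=3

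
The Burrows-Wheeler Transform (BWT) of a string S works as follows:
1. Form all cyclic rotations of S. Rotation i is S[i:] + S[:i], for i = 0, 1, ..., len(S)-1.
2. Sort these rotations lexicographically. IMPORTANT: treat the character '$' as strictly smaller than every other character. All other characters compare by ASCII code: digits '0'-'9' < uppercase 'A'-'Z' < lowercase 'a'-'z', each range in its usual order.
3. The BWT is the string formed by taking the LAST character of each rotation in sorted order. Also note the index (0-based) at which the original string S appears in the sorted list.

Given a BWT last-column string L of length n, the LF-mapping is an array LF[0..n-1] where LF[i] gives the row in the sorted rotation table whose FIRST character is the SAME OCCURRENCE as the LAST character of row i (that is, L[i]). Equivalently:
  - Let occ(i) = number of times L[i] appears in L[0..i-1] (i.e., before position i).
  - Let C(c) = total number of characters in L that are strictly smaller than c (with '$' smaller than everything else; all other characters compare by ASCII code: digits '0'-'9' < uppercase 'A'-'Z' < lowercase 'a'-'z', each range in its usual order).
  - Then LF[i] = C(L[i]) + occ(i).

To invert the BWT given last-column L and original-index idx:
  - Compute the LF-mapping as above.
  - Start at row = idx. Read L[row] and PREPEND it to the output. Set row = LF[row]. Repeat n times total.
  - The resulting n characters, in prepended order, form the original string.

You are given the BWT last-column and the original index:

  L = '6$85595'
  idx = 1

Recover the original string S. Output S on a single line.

Answer: 559856$

Derivation:
LF mapping: 4 0 5 1 2 6 3
Walk LF starting at row 1, prepending L[row]:
  step 1: row=1, L[1]='$', prepend. Next row=LF[1]=0
  step 2: row=0, L[0]='6', prepend. Next row=LF[0]=4
  step 3: row=4, L[4]='5', prepend. Next row=LF[4]=2
  step 4: row=2, L[2]='8', prepend. Next row=LF[2]=5
  step 5: row=5, L[5]='9', prepend. Next row=LF[5]=6
  step 6: row=6, L[6]='5', prepend. Next row=LF[6]=3
  step 7: row=3, L[3]='5', prepend. Next row=LF[3]=1
Reversed output: 559856$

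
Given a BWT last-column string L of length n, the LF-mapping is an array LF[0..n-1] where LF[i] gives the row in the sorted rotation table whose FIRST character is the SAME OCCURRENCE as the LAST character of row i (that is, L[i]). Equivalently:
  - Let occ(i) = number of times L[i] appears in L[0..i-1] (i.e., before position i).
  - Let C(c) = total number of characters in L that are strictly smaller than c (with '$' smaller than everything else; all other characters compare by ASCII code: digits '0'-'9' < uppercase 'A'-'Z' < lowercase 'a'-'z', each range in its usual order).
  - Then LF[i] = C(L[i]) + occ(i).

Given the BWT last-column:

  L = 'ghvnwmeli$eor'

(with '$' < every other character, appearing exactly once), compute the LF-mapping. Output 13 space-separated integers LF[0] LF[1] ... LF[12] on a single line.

Char counts: '$':1, 'e':2, 'g':1, 'h':1, 'i':1, 'l':1, 'm':1, 'n':1, 'o':1, 'r':1, 'v':1, 'w':1
C (first-col start): C('$')=0, C('e')=1, C('g')=3, C('h')=4, C('i')=5, C('l')=6, C('m')=7, C('n')=8, C('o')=9, C('r')=10, C('v')=11, C('w')=12
L[0]='g': occ=0, LF[0]=C('g')+0=3+0=3
L[1]='h': occ=0, LF[1]=C('h')+0=4+0=4
L[2]='v': occ=0, LF[2]=C('v')+0=11+0=11
L[3]='n': occ=0, LF[3]=C('n')+0=8+0=8
L[4]='w': occ=0, LF[4]=C('w')+0=12+0=12
L[5]='m': occ=0, LF[5]=C('m')+0=7+0=7
L[6]='e': occ=0, LF[6]=C('e')+0=1+0=1
L[7]='l': occ=0, LF[7]=C('l')+0=6+0=6
L[8]='i': occ=0, LF[8]=C('i')+0=5+0=5
L[9]='$': occ=0, LF[9]=C('$')+0=0+0=0
L[10]='e': occ=1, LF[10]=C('e')+1=1+1=2
L[11]='o': occ=0, LF[11]=C('o')+0=9+0=9
L[12]='r': occ=0, LF[12]=C('r')+0=10+0=10

Answer: 3 4 11 8 12 7 1 6 5 0 2 9 10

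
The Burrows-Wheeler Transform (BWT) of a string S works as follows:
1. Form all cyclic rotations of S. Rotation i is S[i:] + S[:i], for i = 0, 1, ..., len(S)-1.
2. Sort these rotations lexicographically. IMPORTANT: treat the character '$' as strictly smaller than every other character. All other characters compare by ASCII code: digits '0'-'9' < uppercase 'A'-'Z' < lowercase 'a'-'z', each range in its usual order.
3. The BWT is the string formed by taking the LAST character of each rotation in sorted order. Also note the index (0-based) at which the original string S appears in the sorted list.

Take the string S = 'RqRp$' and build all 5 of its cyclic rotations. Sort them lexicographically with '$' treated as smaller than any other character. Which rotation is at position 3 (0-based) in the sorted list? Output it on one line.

All 5 rotations (rotation i = S[i:]+S[:i]):
  rot[0] = RqRp$
  rot[1] = qRp$R
  rot[2] = Rp$Rq
  rot[3] = p$RqR
  rot[4] = $RqRp
Sorted (with $ < everything):
  sorted[0] = $RqRp
  sorted[1] = Rp$Rq
  sorted[2] = RqRp$
  sorted[3] = p$RqR
  sorted[4] = qRp$R
sorted[3] = p$RqR

Answer: p$RqR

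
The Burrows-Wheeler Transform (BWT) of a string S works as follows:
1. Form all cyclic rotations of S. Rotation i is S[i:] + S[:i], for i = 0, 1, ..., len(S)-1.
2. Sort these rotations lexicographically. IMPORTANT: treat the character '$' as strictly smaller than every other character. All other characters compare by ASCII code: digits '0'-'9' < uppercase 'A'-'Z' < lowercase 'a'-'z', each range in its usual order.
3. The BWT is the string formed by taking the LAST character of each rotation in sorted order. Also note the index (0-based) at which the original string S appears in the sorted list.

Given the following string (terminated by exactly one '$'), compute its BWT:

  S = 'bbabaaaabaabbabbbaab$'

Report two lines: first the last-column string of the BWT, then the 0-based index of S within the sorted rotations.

Answer: bbabababaabaababbb$aa
18

Derivation:
All 21 rotations (rotation i = S[i:]+S[:i]):
  rot[0] = bbabaaaabaabbabbbaab$
  rot[1] = babaaaabaabbabbbaab$b
  rot[2] = abaaaabaabbabbbaab$bb
  rot[3] = baaaabaabbabbbaab$bba
  rot[4] = aaaabaabbabbbaab$bbab
  rot[5] = aaabaabbabbbaab$bbaba
  rot[6] = aabaabbabbbaab$bbabaa
  rot[7] = abaabbabbbaab$bbabaaa
  rot[8] = baabbabbbaab$bbabaaaa
  rot[9] = aabbabbbaab$bbabaaaab
  rot[10] = abbabbbaab$bbabaaaaba
  rot[11] = bbabbbaab$bbabaaaabaa
  rot[12] = babbbaab$bbabaaaabaab
  rot[13] = abbbaab$bbabaaaabaabb
  rot[14] = bbbaab$bbabaaaabaabba
  rot[15] = bbaab$bbabaaaabaabbab
  rot[16] = baab$bbabaaaabaabbabb
  rot[17] = aab$bbabaaaabaabbabbb
  rot[18] = ab$bbabaaaabaabbabbba
  rot[19] = b$bbabaaaabaabbabbbaa
  rot[20] = $bbabaaaabaabbabbbaab
Sorted (with $ < everything):
  sorted[0] = $bbabaaaabaabbabbbaab  (last char: 'b')
  sorted[1] = aaaabaabbabbbaab$bbab  (last char: 'b')
  sorted[2] = aaabaabbabbbaab$bbaba  (last char: 'a')
  sorted[3] = aab$bbabaaaabaabbabbb  (last char: 'b')
  sorted[4] = aabaabbabbbaab$bbabaa  (last char: 'a')
  sorted[5] = aabbabbbaab$bbabaaaab  (last char: 'b')
  sorted[6] = ab$bbabaaaabaabbabbba  (last char: 'a')
  sorted[7] = abaaaabaabbabbbaab$bb  (last char: 'b')
  sorted[8] = abaabbabbbaab$bbabaaa  (last char: 'a')
  sorted[9] = abbabbbaab$bbabaaaaba  (last char: 'a')
  sorted[10] = abbbaab$bbabaaaabaabb  (last char: 'b')
  sorted[11] = b$bbabaaaabaabbabbbaa  (last char: 'a')
  sorted[12] = baaaabaabbabbbaab$bba  (last char: 'a')
  sorted[13] = baab$bbabaaaabaabbabb  (last char: 'b')
  sorted[14] = baabbabbbaab$bbabaaaa  (last char: 'a')
  sorted[15] = babaaaabaabbabbbaab$b  (last char: 'b')
  sorted[16] = babbbaab$bbabaaaabaab  (last char: 'b')
  sorted[17] = bbaab$bbabaaaabaabbab  (last char: 'b')
  sorted[18] = bbabaaaabaabbabbbaab$  (last char: '$')
  sorted[19] = bbabbbaab$bbabaaaabaa  (last char: 'a')
  sorted[20] = bbbaab$bbabaaaabaabba  (last char: 'a')
Last column: bbabababaabaababbb$aa
Original string S is at sorted index 18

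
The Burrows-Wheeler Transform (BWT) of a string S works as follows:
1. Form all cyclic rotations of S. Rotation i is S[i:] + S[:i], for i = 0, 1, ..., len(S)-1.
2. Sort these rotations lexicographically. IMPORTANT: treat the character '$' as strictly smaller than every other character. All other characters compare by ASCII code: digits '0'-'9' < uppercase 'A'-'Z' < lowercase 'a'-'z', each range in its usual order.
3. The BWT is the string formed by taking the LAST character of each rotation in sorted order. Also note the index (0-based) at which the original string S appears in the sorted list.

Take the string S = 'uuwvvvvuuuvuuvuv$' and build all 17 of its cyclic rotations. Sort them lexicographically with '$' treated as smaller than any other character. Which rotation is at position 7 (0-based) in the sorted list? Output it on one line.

Answer: uvuv$uuwvvvvuuuvu

Derivation:
All 17 rotations (rotation i = S[i:]+S[:i]):
  rot[0] = uuwvvvvuuuvuuvuv$
  rot[1] = uwvvvvuuuvuuvuv$u
  rot[2] = wvvvvuuuvuuvuv$uu
  rot[3] = vvvvuuuvuuvuv$uuw
  rot[4] = vvvuuuvuuvuv$uuwv
  rot[5] = vvuuuvuuvuv$uuwvv
  rot[6] = vuuuvuuvuv$uuwvvv
  rot[7] = uuuvuuvuv$uuwvvvv
  rot[8] = uuvuuvuv$uuwvvvvu
  rot[9] = uvuuvuv$uuwvvvvuu
  rot[10] = vuuvuv$uuwvvvvuuu
  rot[11] = uuvuv$uuwvvvvuuuv
  rot[12] = uvuv$uuwvvvvuuuvu
  rot[13] = vuv$uuwvvvvuuuvuu
  rot[14] = uv$uuwvvvvuuuvuuv
  rot[15] = v$uuwvvvvuuuvuuvu
  rot[16] = $uuwvvvvuuuvuuvuv
Sorted (with $ < everything):
  sorted[0] = $uuwvvvvuuuvuuvuv
  sorted[1] = uuuvuuvuv$uuwvvvv
  sorted[2] = uuvuuvuv$uuwvvvvu
  sorted[3] = uuvuv$uuwvvvvuuuv
  sorted[4] = uuwvvvvuuuvuuvuv$
  sorted[5] = uv$uuwvvvvuuuvuuv
  sorted[6] = uvuuvuv$uuwvvvvuu
  sorted[7] = uvuv$uuwvvvvuuuvu
  sorted[8] = uwvvvvuuuvuuvuv$u
  sorted[9] = v$uuwvvvvuuuvuuvu
  sorted[10] = vuuuvuuvuv$uuwvvv
  sorted[11] = vuuvuv$uuwvvvvuuu
  sorted[12] = vuv$uuwvvvvuuuvuu
  sorted[13] = vvuuuvuuvuv$uuwvv
  sorted[14] = vvvuuuvuuvuv$uuwv
  sorted[15] = vvvvuuuvuuvuv$uuw
  sorted[16] = wvvvvuuuvuuvuv$uu
sorted[7] = uvuv$uuwvvvvuuuvu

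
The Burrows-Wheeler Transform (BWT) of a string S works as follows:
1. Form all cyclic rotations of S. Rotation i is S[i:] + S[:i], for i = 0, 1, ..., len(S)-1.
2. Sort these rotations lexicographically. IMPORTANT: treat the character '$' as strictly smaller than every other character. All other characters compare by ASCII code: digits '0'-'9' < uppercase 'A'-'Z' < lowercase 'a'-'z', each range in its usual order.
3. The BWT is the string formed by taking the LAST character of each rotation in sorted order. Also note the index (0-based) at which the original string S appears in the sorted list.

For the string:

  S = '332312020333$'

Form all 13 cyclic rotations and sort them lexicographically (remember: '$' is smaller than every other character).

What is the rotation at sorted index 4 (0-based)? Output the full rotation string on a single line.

All 13 rotations (rotation i = S[i:]+S[:i]):
  rot[0] = 332312020333$
  rot[1] = 32312020333$3
  rot[2] = 2312020333$33
  rot[3] = 312020333$332
  rot[4] = 12020333$3323
  rot[5] = 2020333$33231
  rot[6] = 020333$332312
  rot[7] = 20333$3323120
  rot[8] = 0333$33231202
  rot[9] = 333$332312020
  rot[10] = 33$3323120203
  rot[11] = 3$33231202033
  rot[12] = $332312020333
Sorted (with $ < everything):
  sorted[0] = $332312020333
  sorted[1] = 020333$332312
  sorted[2] = 0333$33231202
  sorted[3] = 12020333$3323
  sorted[4] = 2020333$33231
  sorted[5] = 20333$3323120
  sorted[6] = 2312020333$33
  sorted[7] = 3$33231202033
  sorted[8] = 312020333$332
  sorted[9] = 32312020333$3
  sorted[10] = 33$3323120203
  sorted[11] = 332312020333$
  sorted[12] = 333$332312020
sorted[4] = 2020333$33231

Answer: 2020333$33231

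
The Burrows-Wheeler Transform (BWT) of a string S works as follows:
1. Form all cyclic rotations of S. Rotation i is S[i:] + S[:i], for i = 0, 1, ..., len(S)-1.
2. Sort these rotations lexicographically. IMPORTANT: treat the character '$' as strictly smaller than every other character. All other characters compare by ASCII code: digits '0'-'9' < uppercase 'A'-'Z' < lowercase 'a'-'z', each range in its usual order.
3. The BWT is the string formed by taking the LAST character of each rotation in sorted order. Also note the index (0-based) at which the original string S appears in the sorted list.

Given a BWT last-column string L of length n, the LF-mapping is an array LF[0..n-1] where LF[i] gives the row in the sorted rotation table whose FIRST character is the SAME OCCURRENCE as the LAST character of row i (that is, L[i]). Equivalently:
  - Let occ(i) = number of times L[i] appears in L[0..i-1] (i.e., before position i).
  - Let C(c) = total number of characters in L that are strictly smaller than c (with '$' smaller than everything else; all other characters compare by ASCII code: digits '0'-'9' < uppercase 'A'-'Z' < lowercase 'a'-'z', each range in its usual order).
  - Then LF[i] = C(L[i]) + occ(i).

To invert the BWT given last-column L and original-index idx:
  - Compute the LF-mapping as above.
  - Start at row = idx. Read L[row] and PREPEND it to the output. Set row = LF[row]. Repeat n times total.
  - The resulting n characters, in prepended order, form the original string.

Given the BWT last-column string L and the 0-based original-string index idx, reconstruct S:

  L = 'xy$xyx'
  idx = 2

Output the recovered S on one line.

Answer: xxyyx$

Derivation:
LF mapping: 1 4 0 2 5 3
Walk LF starting at row 2, prepending L[row]:
  step 1: row=2, L[2]='$', prepend. Next row=LF[2]=0
  step 2: row=0, L[0]='x', prepend. Next row=LF[0]=1
  step 3: row=1, L[1]='y', prepend. Next row=LF[1]=4
  step 4: row=4, L[4]='y', prepend. Next row=LF[4]=5
  step 5: row=5, L[5]='x', prepend. Next row=LF[5]=3
  step 6: row=3, L[3]='x', prepend. Next row=LF[3]=2
Reversed output: xxyyx$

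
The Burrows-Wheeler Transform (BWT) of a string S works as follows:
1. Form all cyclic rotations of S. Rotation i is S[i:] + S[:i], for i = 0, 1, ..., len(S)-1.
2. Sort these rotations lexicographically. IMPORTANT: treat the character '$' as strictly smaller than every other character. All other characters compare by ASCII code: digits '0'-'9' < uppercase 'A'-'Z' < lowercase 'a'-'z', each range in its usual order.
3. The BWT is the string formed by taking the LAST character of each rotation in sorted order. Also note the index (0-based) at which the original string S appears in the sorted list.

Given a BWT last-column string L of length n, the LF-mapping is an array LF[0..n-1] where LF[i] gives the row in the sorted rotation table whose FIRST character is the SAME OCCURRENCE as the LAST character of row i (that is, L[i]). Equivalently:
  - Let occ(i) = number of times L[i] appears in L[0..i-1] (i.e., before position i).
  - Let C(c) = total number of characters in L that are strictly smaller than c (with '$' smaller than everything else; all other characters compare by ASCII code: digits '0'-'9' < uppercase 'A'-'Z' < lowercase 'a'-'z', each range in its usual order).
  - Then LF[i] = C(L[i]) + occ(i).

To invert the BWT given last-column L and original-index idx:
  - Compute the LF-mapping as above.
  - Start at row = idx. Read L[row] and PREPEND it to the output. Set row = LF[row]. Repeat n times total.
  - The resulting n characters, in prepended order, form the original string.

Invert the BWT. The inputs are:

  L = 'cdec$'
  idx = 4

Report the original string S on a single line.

LF mapping: 1 3 4 2 0
Walk LF starting at row 4, prepending L[row]:
  step 1: row=4, L[4]='$', prepend. Next row=LF[4]=0
  step 2: row=0, L[0]='c', prepend. Next row=LF[0]=1
  step 3: row=1, L[1]='d', prepend. Next row=LF[1]=3
  step 4: row=3, L[3]='c', prepend. Next row=LF[3]=2
  step 5: row=2, L[2]='e', prepend. Next row=LF[2]=4
Reversed output: ecdc$

Answer: ecdc$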